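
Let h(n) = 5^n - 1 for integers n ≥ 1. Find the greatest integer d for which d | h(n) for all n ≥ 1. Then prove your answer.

Computing the first values: h(1) = 4 and h(2) = 24; gcd(4, 24) = 4, so d ≤ 4.
We prove 4 | 5^n - 1 for all n ≥ 1 by induction on n.
When n = 1: h(1) = 4 = 4·(1), so 4 | h(1).
Suppose the result is true for n = j, i.e. 4 | h(j). Then
5^{j+1} − 1^{j+1} = 5·5^j − 1·1^j = 5·(5^j − 1^j) + (4)·1^j. The first term is divisible by 4 by the inductive hypothesis, and the second term (4)·1^j is divisible by 4 since 4 | 4. Hence 4 | h(j+1).
Hence, by induction on n, the claim holds for every n ≥ 1.
Therefore the largest such d is 4.

d = 4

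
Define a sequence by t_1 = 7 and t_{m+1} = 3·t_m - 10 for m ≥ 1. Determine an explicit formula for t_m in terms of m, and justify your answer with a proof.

t_m = 2·3^(m - 1) + 5

Computing the first terms: t_1 = 7, t_2 = 11, t_3 = 23. This suggests t_m = 2·3^(m - 1) + 5.
When m = 1: the formula gives 7 = 7 = t_1.
Suppose the result is true for m = i, so t_i = 2·3^(i - 1) + 5.
Then t_{i+1} = 3·t_i - 10 = 3·(2·3^(i - 1) + 5) - 10 = 2·3^i + 5 = 2·3^((i+1) - 1) + 5,
which is the claimed formula at m = i+1.
This completes the induction.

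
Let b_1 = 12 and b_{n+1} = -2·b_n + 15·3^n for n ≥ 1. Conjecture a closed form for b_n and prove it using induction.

b_n = 3(-2)^(n - 1) + 3^(n + 1)

Computing the first terms: b_1 = 12, b_2 = 21, b_3 = 93. This suggests b_n = 3(-2)^(n - 1) + 3^(n + 1).
When n = 1: the formula gives 12 = 12 = b_1.
Suppose the result is true for n = k, so b_k = 3(-2)^(k - 1) + 3^(k + 1).
Then b_{k+1} = -2·b_k + 15·3^k = -2·(3(-2)^(k - 1) + 3^(k + 1)) + 15·3^k = 3(-2)^k + 3^(k + 2) = 3(-2)^((k+1) - 1) + 3^((k+1) + 1),
which is the claimed formula at n = k+1.
This completes the induction.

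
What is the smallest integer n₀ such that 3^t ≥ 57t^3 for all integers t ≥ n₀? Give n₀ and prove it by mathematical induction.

At t = 9: 19683 < 41553, so the inequality fails and n₀ ≥ 10. We prove 3^t ≥ 57t^3 for all t ≥ 10.
Base case (t = 10): 3^t = 59049 and 57t^3 = 57000, so 59049 ≥ 57000.
Suppose the result is true for t = p, so 3^p ≥ 57p^3.
Then 3^(p + 1) = 3·(3^p) ≥ 3·(57p^3).
Also, for p ≥ 10 we have 3·(57p^3) ≥ 57(p+1)^3, since 3 ≥ (1 + 1/p)^3 for all p ≥ 10.
Combining, 3^(p + 1) ≥ 57(p+1)^3.
Hence, by induction on t, the claim holds for every t ≥ 10.
Hence the smallest such n₀ is 10.

n₀ = 10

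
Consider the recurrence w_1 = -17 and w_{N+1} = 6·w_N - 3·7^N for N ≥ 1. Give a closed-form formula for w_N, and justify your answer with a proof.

Computing the first terms: w_1 = -17, w_2 = -123, w_3 = -885. This suggests w_N = 4·6^(N - 1) - 3·7^N.
Base case (N = 1): the formula gives -17 = -17 = w_1.
For the inductive step, assume it holds for an arbitrary j ≥ 1, so w_j = 4·6^(j - 1) - 3·7^j.
Then w_{j+1} = 6·w_j - 3·7^j = 6·(4·6^(j - 1) - 3·7^j) - 3·7^j = 4·6^j - 3·7^(j + 1) = 4·6^((j+1) - 1) - 3·7^(j+1),
which is the claimed formula at N = j+1.
Hence, by induction on N, the claim holds for every N ≥ 1.

w_N = 4·6^(N - 1) - 3·7^N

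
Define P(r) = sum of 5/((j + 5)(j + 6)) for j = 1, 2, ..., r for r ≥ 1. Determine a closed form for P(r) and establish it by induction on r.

We claim P(r) = 5r/(6(r + 6)) for all r ≥ 1.
Base step (r = 1): P(1) = 5/42, and the closed form gives 5/42. They agree.
Suppose the result is true for r = j, so P(j) = 5j/(6(j + 6)).
Then P(j+1) = P(j) + (5/((j + 6)(j + 7))) = (5j/(6(j + 6))) + (5/((j + 6)(j + 7))).
Simplifying, P(j+1) = 5(j + 1)/(6(j + 7)) = 5(j+1)/(6((j+1) + 6)),
which is the closed form with r = j+1.
This completes the induction.

P(r) = 5r/(6(r + 6))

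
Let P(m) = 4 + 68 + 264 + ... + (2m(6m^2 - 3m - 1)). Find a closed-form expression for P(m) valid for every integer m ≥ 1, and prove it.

We claim P(m) = m(m + 1)^2·(3m - 2) for all m ≥ 1.
Base case (m = 1): P(1) = 4, and the closed form gives 4. They agree.
Inductive step: assume the claim holds for m = r, so P(r) = r(3r^3 + 4r^2 - r - 2).
Then P(r+1) = P(r) + (12r^3 + 30r^2 + 22r + 4) = (r(3r^3 + 4r^2 - r - 2)) + (12r^3 + 30r^2 + 22r + 4).
Simplifying, P(r+1) = (r + 1)(r + 2)^2·(3r + 1) = (r+1)((r+1) + 1)^2·(3(r+1) - 2),
which is the closed form with m = r+1.
By induction, the statement is established for all m ≥ 1.

P(m) = m(m + 1)^2·(3m - 2)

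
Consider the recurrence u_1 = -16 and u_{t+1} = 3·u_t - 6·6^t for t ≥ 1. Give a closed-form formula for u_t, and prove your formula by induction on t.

u_t = -4·3^(t - 1) - 2·6^t

Computing the first terms: u_1 = -16, u_2 = -84, u_3 = -468. This suggests u_t = -4·3^(t - 1) - 2·6^t.
Base case (t = 1): the formula gives -16 = -16 = u_1.
For the inductive step, assume it holds for an arbitrary m ≥ 1, so u_m = -4·3^(m - 1) - 2·6^m.
Then u_{m+1} = 3·u_m - 6·6^m = 3·(-4·3^(m - 1) - 2·6^m) - 6·6^m = -4·3^m - 2·6^(m + 1) = -4·3^((m+1) - 1) - 2·6^(m+1),
which is the claimed formula at t = m+1.
Hence, by induction on t, the claim holds for every t ≥ 1.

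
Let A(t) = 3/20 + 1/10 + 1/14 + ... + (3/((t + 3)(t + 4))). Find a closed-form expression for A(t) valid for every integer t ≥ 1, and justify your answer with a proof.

A(t) = 3t/(4(t + 4))

We claim A(t) = 3t/(4(t + 4)) for all t ≥ 1.
Base step (t = 1): A(1) = 3/20, and the closed form gives 3/20. They agree.
Inductive step: assume the claim holds for t = p, so A(p) = 3p/(4(p + 4)).
Then A(p+1) = A(p) + (3/((p + 4)(p + 5))) = (3p/(4(p + 4))) + (3/((p + 4)(p + 5))).
Simplifying, A(p+1) = 3(p + 1)/(4(p + 5)) = 3(p+1)/(4((p+1) + 4)),
which is the closed form with t = p+1.
By the principle of mathematical induction, the result holds for all t ≥ 1.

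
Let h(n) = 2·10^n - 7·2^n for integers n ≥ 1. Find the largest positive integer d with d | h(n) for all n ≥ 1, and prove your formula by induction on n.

d = 2

Computing the first values: h(1) = 6 and h(2) = 172; gcd(6, 172) = 2, so d ≤ 2.
We prove 2 | 2·10^n - 7·2^n for all n ≥ 1 by induction on n.
When n = 1: h(1) = 6 = 2·(3), so 2 | h(1).
Inductive step: suppose the statement holds for some k ≥ 1, i.e. 2 | h(k). Then
h(k+1) − 10·h(k) = (2·10^(k+1) - 7·2^(k+1)) − 10·(2·10^k - 7·2^k) = (-7)·2^k·(2 − 10) = (56)·2^k. Since 2 | h(k) by the inductive hypothesis, 2 | 10·h(k); and 2 | 56 since 56 = 2·28. Therefore 2 | h(k+1).
By the principle of mathematical induction, the result holds for all n ≥ 1.
Therefore the largest such d is 2.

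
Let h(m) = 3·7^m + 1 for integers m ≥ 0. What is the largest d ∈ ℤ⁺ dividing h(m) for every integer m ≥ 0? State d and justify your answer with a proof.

Computing the first values: h(0) = 4 and h(1) = 22; gcd(4, 22) = 2, so d ≤ 2.
We prove 2 | 3·7^m + 1 for all m ≥ 0 by induction on m.
Base case (m = 0): h(0) = 4 = 2·(2), so 2 | h(0).
For the inductive step, assume it holds for an arbitrary r ≥ 0, i.e. 2 | h(r). Then
h(r+1) = 3·7^(r+1) + 1 = 7·(3·7^r + 1) - 6 = 7·h(r) - 6. The first term is divisible by 2 by the inductive hypothesis, and -6 is divisible by 2. Hence 2 | h(r+1).
Hence, by induction on m, the claim holds for every m ≥ 0.
Therefore the largest such d is 2.

d = 2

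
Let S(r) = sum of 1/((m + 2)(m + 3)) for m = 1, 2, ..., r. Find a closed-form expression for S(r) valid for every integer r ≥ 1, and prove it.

S(r) = r/(3(r + 3))

We claim S(r) = r/(3(r + 3)) for all r ≥ 1.
For the base case r = 1: S(1) = 1/12, and the closed form gives 1/12. They agree.
Inductive step: assume the claim holds for r = m, so S(m) = m/(3(m + 3)).
Then S(m+1) = S(m) + (1/((m + 3)(m + 4))) = (m/(3(m + 3))) + (1/((m + 3)(m + 4))).
Simplifying, S(m+1) = (m + 1)/(3(m + 4)) = (m+1)/(3((m+1) + 3)),
which is the closed form with r = m+1.
This completes the induction.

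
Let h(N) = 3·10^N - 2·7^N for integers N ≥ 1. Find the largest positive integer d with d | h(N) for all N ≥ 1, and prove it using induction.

Computing the first values: h(1) = 16 and h(2) = 202; gcd(16, 202) = 2, so d ≤ 2.
We prove 2 | 3·10^N - 2·7^N for all N ≥ 1 by induction on N.
Base step (N = 1): h(1) = 16 = 2·(8), so 2 | h(1).
Inductive step: suppose the statement holds for some i ≥ 1, i.e. 2 | h(i). Then
h(i+1) − 10·h(i) = (3·10^(i+1) - 2·7^(i+1)) − 10·(3·10^i - 2·7^i) = (-2)·7^i·(7 − 10) = (6)·7^i. Since 2 | h(i) by the inductive hypothesis, 2 | 10·h(i); and 2 | 6 since 6 = 2·3. Therefore 2 | h(i+1).
This completes the induction.
Therefore the largest such d is 2.

d = 2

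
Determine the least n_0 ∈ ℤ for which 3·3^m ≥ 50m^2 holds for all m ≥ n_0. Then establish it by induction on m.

n_0 = 6

At m = 5: 729 < 1250, so the inequality fails and n_0 ≥ 6. We prove 3·3^m ≥ 50m^2 for all m ≥ 6.
For the base case m = 6: 3·3^m = 2187 and 50m^2 = 1800, so 2187 ≥ 1800.
Suppose the result is true for m = p, so 3·3^p ≥ 50p^2.
Then 3·3^(p + 1) = 3·(3·3^p) ≥ 3·(50p^2).
Also, for p ≥ 6 we have 3·(50p^2) ≥ 50(p+1)^2, since 3 ≥ (1 + 1/p)^2 for all p ≥ 6.
Combining, 3·3^(p + 1) ≥ 50(p+1)^2.
By the principle of mathematical induction, the result holds for all m ≥ 6.
Hence the smallest such n_0 is 6.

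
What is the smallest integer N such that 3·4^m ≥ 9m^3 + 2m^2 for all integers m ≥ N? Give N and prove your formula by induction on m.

At m = 3: 192 < 261, so the inequality fails and N ≥ 4. We prove 3·4^m ≥ 9m^3 + 2m^2 for all m ≥ 4.
For the base case m = 4: 3·4^m = 768 and 9m^3 + 2m^2 = 608, so 768 ≥ 608.
Inductive step: assume the claim holds for m = r, so 3·4^r ≥ 9r^3 + 2r^2.
Then 3·4^(r + 1) = 4·(3·4^r) ≥ 4·(9r^3 + 2r^2).
Also, for r ≥ 4 we have 4·(9r^3 + 2r^2) ≥ 9(r+1)^3 + 2(r+1)^2, since 4·(9r^3 + 2r^2) − (9(r+1)^3 + 2(r+1)^2) = 27r^3 - 21r^2 - 31r - 11, which is nonnegative for all r ≥ 4.
Combining, 3·4^(r + 1) ≥ 9(r+1)^3 + 2(r+1)^2.
By induction, the statement is established for all m ≥ 4.
Hence the smallest such N is 4.

N = 4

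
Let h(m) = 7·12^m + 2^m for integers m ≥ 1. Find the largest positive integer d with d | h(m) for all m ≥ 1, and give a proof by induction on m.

d = 2

Computing the first values: h(1) = 86 and h(2) = 1012; gcd(86, 1012) = 2, so d ≤ 2.
We prove 2 | 7·12^m + 2^m for all m ≥ 1 by induction on m.
Base step (m = 1): h(1) = 86 = 2·(43), so 2 | h(1).
Inductive step: assume the claim holds for m = k, i.e. 2 | h(k). Then
h(k+1) − 12·h(k) = (7·12^(k+1) + 2^(k+1)) − 12·(7·12^k + 2^k) = (1)·2^k·(2 − 12) = (-10)·2^k. Since 2 | h(k) by the inductive hypothesis, 2 | 12·h(k); and 2 | -10 since -10 = 2·-5. Therefore 2 | h(k+1).
Hence, by induction on m, the claim holds for every m ≥ 1.
Therefore the largest such d is 2.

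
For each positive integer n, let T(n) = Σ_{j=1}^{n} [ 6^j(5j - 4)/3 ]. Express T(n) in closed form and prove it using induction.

We claim T(n) = 2·6^n(n - 1) + 2 for all n ≥ 1.
Base step (n = 1): T(1) = 2, and the closed form gives 2. They agree.
Inductive step: assume the claim holds for n = j, so T(j) = 2·6^j(j - 1) + 2.
Then T(j+1) = T(j) + (6^j(10j + 2)) = (2·6^j(j - 1) + 2) + (6^j(10j + 2)).
Simplifying, T(j+1) = 12·6^j·j + 2 = 2·6^(j+1)((j+1) - 1) + 2,
which is the closed form with n = j+1.
This completes the induction.

T(n) = 2·6^n(n - 1) + 2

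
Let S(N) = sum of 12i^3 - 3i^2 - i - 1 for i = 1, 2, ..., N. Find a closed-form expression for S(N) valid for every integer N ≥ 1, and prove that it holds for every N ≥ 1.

S(N) = N(3N^3 + 5N^2 + N - 2)

We claim S(N) = N(3N^3 + 5N^2 + N - 2) for all N ≥ 1.
When N = 1: S(1) = 7, and the closed form gives 7. They agree.
Suppose the result is true for N = i, so S(i) = i(3i^3 + 5i^2 + i - 2).
Then S(i+1) = S(i) + (12i^3 + 33i^2 + 29i + 7) = (i(3i^3 + 5i^2 + i - 2)) + (12i^3 + 33i^2 + 29i + 7).
Simplifying, S(i+1) = (i + 1)(3i^3 + 14i^2 + 20i + 7) = (i+1)(3(i+1)^3 + 5(i+1)^2 + (i+1) - 2),
which is the closed form with N = i+1.
By the principle of mathematical induction, the result holds for all N ≥ 1.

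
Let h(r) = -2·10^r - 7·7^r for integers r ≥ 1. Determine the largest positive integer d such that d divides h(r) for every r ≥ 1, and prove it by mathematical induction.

d = 3

Computing the first values: h(1) = -69 and h(2) = -543; gcd(-69, -543) = 3, so d ≤ 3.
We prove 3 | -2·10^r - 7·7^r for all r ≥ 1 by induction on r.
For the base case r = 1: h(1) = -69 = 3·(-23), so 3 | h(1).
Suppose the result is true for r = i, i.e. 3 | h(i). Then
h(i+1) − 10·h(i) = (-2·10^(i+1) - 7·7^(i+1)) − 10·(-2·10^i - 7·7^i) = (-7)·7^i·(7 − 10) = (21)·7^i. Since 3 | h(i) by the inductive hypothesis, 3 | 10·h(i); and 3 | 21 since 21 = 3·7. Therefore 3 | h(i+1).
Hence, by induction on r, the claim holds for every r ≥ 1.
Therefore the largest such d is 3.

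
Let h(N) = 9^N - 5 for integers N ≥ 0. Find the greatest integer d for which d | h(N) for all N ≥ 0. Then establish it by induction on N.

d = 4

Computing the first values: h(0) = -4 and h(1) = 4; gcd(-4, 4) = 4, so d ≤ 4.
We prove 4 | 9^N - 5 for all N ≥ 0 by induction on N.
Base case (N = 0): h(0) = -4 = 4·(-1), so 4 | h(0).
For the inductive step, assume it holds for an arbitrary i ≥ 0, i.e. 4 | h(i). Then
h(i+1) = 9^(i+1) - 5 = 9·(9^i - 5) + 40 = 9·h(i) + 40. The first term is divisible by 4 by the inductive hypothesis, and 40 is divisible by 4. Hence 4 | h(i+1).
By induction, the statement is established for all N ≥ 0.
Therefore the largest such d is 4.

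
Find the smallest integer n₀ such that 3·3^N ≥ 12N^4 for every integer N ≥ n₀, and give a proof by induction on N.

n₀ = 10

At N = 9: 59049 < 78732, so the inequality fails and n₀ ≥ 10. We prove 3·3^N ≥ 12N^4 for all N ≥ 10.
When N = 10: 3·3^N = 177147 and 12N^4 = 120000, so 177147 ≥ 120000.
Inductive step: suppose the statement holds for some k ≥ 10, so 3·3^k ≥ 12k^4.
Then 3·3^(k + 1) = 3·(3·3^k) ≥ 3·(12k^4).
Also, for k ≥ 10 we have 3·(12k^4) ≥ 12(k+1)^4, since 3 ≥ (1 + 1/k)^4 for all k ≥ 10.
Combining, 3·3^(k + 1) ≥ 12(k+1)^4.
By the principle of mathematical induction, the result holds for all N ≥ 10.
Hence the smallest such n₀ is 10.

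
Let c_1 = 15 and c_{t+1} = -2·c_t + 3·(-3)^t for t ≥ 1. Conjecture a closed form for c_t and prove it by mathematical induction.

Computing the first terms: c_1 = 15, c_2 = -39, c_3 = 105. This suggests c_t = -3(-2)^t + (-3)^(t + 1).
Base step (t = 1): the formula gives 15 = 15 = c_1.
Suppose the result is true for t = k, so c_k = -3(-2)^k + (-3)^(k + 1).
Then c_{k+1} = -2·c_k + 3·(-3)^k = -2·(-3(-2)^k + (-3)^(k + 1)) + 3·(-3)^k = -3(-2)^(k + 1) + (-3)^(k + 2) = -3(-2)^(k+1) + (-3)^((k+1) + 1),
which is the claimed formula at t = k+1.
Hence, by induction on t, the claim holds for every t ≥ 1.

c_t = -3(-2)^t + (-3)^(t + 1)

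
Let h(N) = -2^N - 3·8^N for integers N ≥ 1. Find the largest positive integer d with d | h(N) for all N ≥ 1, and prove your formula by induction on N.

Computing the first values: h(1) = -26 and h(2) = -196; gcd(-26, -196) = 2, so d ≤ 2.
We prove 2 | -2^N - 3·8^N for all N ≥ 1 by induction on N.
Base step (N = 1): h(1) = -26 = 2·(-13), so 2 | h(1).
Inductive step: suppose the statement holds for some m ≥ 1, i.e. 2 | h(m). Then
h(m+1) − 8·h(m) = (-2^(m+1) - 3·8^(m+1)) − 8·(-2^m - 3·8^m) = (-1)·2^m·(2 − 8) = (6)·2^m. Since 2 | h(m) by the inductive hypothesis, 2 | 8·h(m); and 2 | 6 since 6 = 2·3. Therefore 2 | h(m+1).
Hence, by induction on N, the claim holds for every N ≥ 1.
Therefore the largest such d is 2.

d = 2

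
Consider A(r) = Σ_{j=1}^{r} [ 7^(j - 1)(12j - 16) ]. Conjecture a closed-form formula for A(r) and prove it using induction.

We claim A(r) = 7^r(2r - 3) + 3 for all r ≥ 1.
Base step (r = 1): A(1) = -4, and the closed form gives -4. They agree.
For the inductive step, assume it holds for an arbitrary j ≥ 1, so A(j) = 7^j(2j - 3) + 3.
Then A(j+1) = A(j) + (7^j(12j - 4)) = (7^j(2j - 3) + 3) + (7^j(12j - 4)).
Simplifying, A(j+1) = 14·7^j·j - 7·7^j + 3 = 7^(j+1)(2(j+1) - 3) + 3,
which is the closed form with r = j+1.
By induction, the statement is established for all r ≥ 1.

A(r) = 7^r(2r - 3) + 3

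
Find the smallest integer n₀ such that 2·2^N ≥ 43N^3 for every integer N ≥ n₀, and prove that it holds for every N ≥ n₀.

At N = 16: 131072 < 176128, so the inequality fails and n₀ ≥ 17. We prove 2·2^N ≥ 43N^3 for all N ≥ 17.
Base case (N = 17): 2·2^N = 262144 and 43N^3 = 211259, so 262144 ≥ 211259.
Inductive step: suppose the statement holds for some p ≥ 17, so 2·2^p ≥ 43p^3.
Then 2·2^(p + 1) = 2·(2·2^p) ≥ 2·(43p^3).
Also, for p ≥ 17 we have 2·(43p^3) ≥ 43(p+1)^3, since 2 ≥ (1 + 1/p)^3 for all p ≥ 17.
Combining, 2·2^(p + 1) ≥ 43(p+1)^3.
Hence, by induction on N, the claim holds for every N ≥ 17.
Hence the smallest such n₀ is 17.

n₀ = 17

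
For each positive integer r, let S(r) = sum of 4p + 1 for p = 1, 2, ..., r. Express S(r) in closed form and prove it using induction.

S(r) = r(2r + 3)

We claim S(r) = r(2r + 3) for all r ≥ 1.
For the base case r = 1: S(1) = 5, and the closed form gives 5. They agree.
Inductive step: suppose the statement holds for some p ≥ 1, so S(p) = p(2p + 3).
Then S(p+1) = S(p) + (4p + 5) = (p(2p + 3)) + (4p + 5).
Simplifying, S(p+1) = (p + 1)(2p + 5) = (p+1)(2(p+1) + 3),
which is the closed form with r = p+1.
By induction, the statement is established for all r ≥ 1.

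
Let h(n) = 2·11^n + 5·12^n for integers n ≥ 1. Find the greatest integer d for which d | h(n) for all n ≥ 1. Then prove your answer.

d = 2

Computing the first values: h(1) = 82 and h(2) = 962; gcd(82, 962) = 2, so d ≤ 2.
We prove 2 | 2·11^n + 5·12^n for all n ≥ 1 by induction on n.
For the base case n = 1: h(1) = 82 = 2·(41), so 2 | h(1).
Suppose the result is true for n = r, i.e. 2 | h(r). Then
h(r+1) − 12·h(r) = (2·11^(r+1) + 5·12^(r+1)) − 12·(2·11^r + 5·12^r) = (2)·11^r·(11 − 12) = (-2)·11^r. Since 2 | h(r) by the inductive hypothesis, 2 | 12·h(r); and 2 | -2 since -2 = 2·-1. Therefore 2 | h(r+1).
By induction, the statement is established for all n ≥ 1.
Therefore the largest such d is 2.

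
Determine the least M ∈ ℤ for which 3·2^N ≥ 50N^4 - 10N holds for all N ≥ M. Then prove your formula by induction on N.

M = 22

At N = 21: 6291456 < 9723840, so the inequality fails and M ≥ 22. We prove 3·2^N ≥ 50N^4 - 10N for all N ≥ 22.
Base step (N = 22): 3·2^N = 12582912 and 50N^4 - 10N = 11712580, so 12582912 ≥ 11712580.
Suppose the result is true for N = i, so 3·2^i ≥ 50i^4 - 10i.
Then 3·2^(i + 1) = 2·(3·2^i) ≥ 2·(50i^4 - 10i).
Also, for i ≥ 22 we have 2·(50i^4 - 10i) ≥ 50(i+1)^4 - 10(i+1), since 2·(50i^4 - 10i) − (50(i+1)^4 - 10(i+1)) = 50i^4 - 200i^3 - 300i^2 - 210i - 40, which is nonnegative for all i ≥ 22.
Combining, 3·2^(i + 1) ≥ 50(i+1)^4 - 10(i+1).
This completes the induction.
Hence the smallest such M is 22.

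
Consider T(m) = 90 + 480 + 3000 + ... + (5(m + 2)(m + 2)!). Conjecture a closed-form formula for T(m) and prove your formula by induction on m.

T(m) = 5(m + 3)! - 30

We claim T(m) = 5(m + 3)! - 30 for all m ≥ 1.
When m = 1: T(1) = 90, and the closed form gives 90. They agree.
For the inductive step, assume it holds for an arbitrary i ≥ 1, so T(i) = 5(i + 3)! - 30.
Then T(i+1) = T(i) + (5(i + 3)(i + 3)!) = (5(i + 3)! - 30) + (5(i + 3)(i + 3)!).
Simplifying, T(i+1) = 5((i+1) + 3)! - 30,
which is the closed form with m = i+1.
By induction, the statement is established for all m ≥ 1.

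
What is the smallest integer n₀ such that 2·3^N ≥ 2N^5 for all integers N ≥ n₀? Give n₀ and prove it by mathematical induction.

n₀ = 11

At N = 10: 118098 < 200000, so the inequality fails and n₀ ≥ 11. We prove 2·3^N ≥ 2N^5 for all N ≥ 11.
When N = 11: 2·3^N = 354294 and 2N^5 = 322102, so 354294 ≥ 322102.
Inductive step: assume the claim holds for N = j, so 2·3^j ≥ 2j^5.
Then 2·3^(j + 1) = 3·(2·3^j) ≥ 3·(2j^5).
Also, for j ≥ 11 we have 3·(2j^5) ≥ 2(j+1)^5, since 3 ≥ (1 + 1/j)^5 for all j ≥ 11.
Combining, 2·3^(j + 1) ≥ 2(j+1)^5.
Hence, by induction on N, the claim holds for every N ≥ 11.
Hence the smallest such n₀ is 11.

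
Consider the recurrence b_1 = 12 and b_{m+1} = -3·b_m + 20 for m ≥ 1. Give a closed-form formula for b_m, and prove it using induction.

Computing the first terms: b_1 = 12, b_2 = -16, b_3 = 68. This suggests b_m = 7(-3)^(m - 1) + 5.
When m = 1: the formula gives 12 = 12 = b_1.
Inductive step: assume the claim holds for m = j, so b_j = 7(-3)^(j - 1) + 5.
Then b_{j+1} = -3·b_j + 20 = -3·(7(-3)^(j - 1) + 5) + 20 = 7(-3)^j + 5 = 7(-3)^((j+1) - 1) + 5,
which is the claimed formula at m = j+1.
Hence, by induction on m, the claim holds for every m ≥ 1.

b_m = 7(-3)^(m - 1) + 5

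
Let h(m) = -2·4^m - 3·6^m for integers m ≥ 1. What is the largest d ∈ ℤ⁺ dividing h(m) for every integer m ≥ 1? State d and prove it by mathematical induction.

Computing the first values: h(1) = -26 and h(2) = -140; gcd(-26, -140) = 2, so d ≤ 2.
We prove 2 | -2·4^m - 3·6^m for all m ≥ 1 by induction on m.
When m = 1: h(1) = -26 = 2·(-13), so 2 | h(1).
For the inductive step, assume it holds for an arbitrary k ≥ 1, i.e. 2 | h(k). Then
h(k+1) − 6·h(k) = (-2·4^(k+1) - 3·6^(k+1)) − 6·(-2·4^k - 3·6^k) = (-2)·4^k·(4 − 6) = (4)·4^k. Since 2 | h(k) by the inductive hypothesis, 2 | 6·h(k); and 2 | 4 since 4 = 2·2. Therefore 2 | h(k+1).
Hence, by induction on m, the claim holds for every m ≥ 1.
Therefore the largest such d is 2.

d = 2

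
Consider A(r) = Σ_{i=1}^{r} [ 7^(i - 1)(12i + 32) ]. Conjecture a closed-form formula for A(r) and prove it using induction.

We claim A(r) = 7^r(2r + 5) - 5 for all r ≥ 1.
Base case (r = 1): A(1) = 44, and the closed form gives 44. They agree.
For the inductive step, assume it holds for an arbitrary i ≥ 1, so A(i) = 7^i(2i + 5) - 5.
Then A(i+1) = A(i) + (7^i(12i + 44)) = (7^i(2i + 5) - 5) + (7^i(12i + 44)).
Simplifying, A(i+1) = 14·7^i·i + 49·7^i - 5 = 7^(i+1)(2(i+1) + 5) - 5,
which is the closed form with r = i+1.
By the principle of mathematical induction, the result holds for all r ≥ 1.

A(r) = 7^r(2r + 5) - 5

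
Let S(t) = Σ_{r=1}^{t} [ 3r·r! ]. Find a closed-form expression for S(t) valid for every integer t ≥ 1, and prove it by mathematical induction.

We claim S(t) = (3t + 3)t! - 3 for all t ≥ 1.
For the base case t = 1: S(1) = 3, and the closed form gives 3. They agree.
Suppose the result is true for t = r, so S(r) = (3r + 3)r! - 3.
Then S(r+1) = S(r) + (3(r + 1)(r + 1)!) = ((3r + 3)r! - 3) + (3(r + 1)(r + 1)!).
Simplifying, S(r+1) = (3(r+1) + 3)(r+1)! - 3,
which is the closed form with t = r+1.
Hence, by induction on t, the claim holds for every t ≥ 1.

S(t) = (3t + 3)t! - 3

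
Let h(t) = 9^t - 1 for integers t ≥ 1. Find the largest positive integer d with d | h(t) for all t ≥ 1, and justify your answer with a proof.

d = 8

Computing the first values: h(1) = 8 and h(2) = 80; gcd(8, 80) = 8, so d ≤ 8.
We prove 8 | 9^t - 1 for all t ≥ 1 by induction on t.
When t = 1: h(1) = 8 = 8·(1), so 8 | h(1).
Inductive step: suppose the statement holds for some r ≥ 1, i.e. 8 | h(r). Then
9^{r+1} − 1^{r+1} = 9·9^r − 1·1^r = 9·(9^r − 1^r) + (8)·1^r. The first term is divisible by 8 by the inductive hypothesis, and the second term (8)·1^r is divisible by 8 since 8 | 8. Hence 8 | h(r+1).
By the principle of mathematical induction, the result holds for all t ≥ 1.
Therefore the largest such d is 8.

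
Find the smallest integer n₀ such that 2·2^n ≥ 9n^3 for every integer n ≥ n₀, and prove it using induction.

n₀ = 14

At n = 13: 16384 < 19773, so the inequality fails and n₀ ≥ 14. We prove 2·2^n ≥ 9n^3 for all n ≥ 14.
Base case (n = 14): 2·2^n = 32768 and 9n^3 = 24696, so 32768 ≥ 24696.
For the inductive step, assume it holds for an arbitrary k ≥ 14, so 2·2^k ≥ 9k^3.
Then 2·2^(k + 1) = 2·(2·2^k) ≥ 2·(9k^3).
Also, for k ≥ 14 we have 2·(9k^3) ≥ 9(k+1)^3, since 2 ≥ (1 + 1/k)^3 for all k ≥ 14.
Combining, 2·2^(k + 1) ≥ 9(k+1)^3.
By induction, the statement is established for all n ≥ 14.
Hence the smallest such n₀ is 14.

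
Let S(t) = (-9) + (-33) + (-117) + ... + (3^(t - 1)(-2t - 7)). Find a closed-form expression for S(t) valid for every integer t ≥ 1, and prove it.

We claim S(t) = -3^t(t + 3) + 3 for all t ≥ 1.
Base case (t = 1): S(1) = -9, and the closed form gives -9. They agree.
Inductive step: suppose the statement holds for some r ≥ 1, so S(r) = -3^r(r + 3) + 3.
Then S(r+1) = S(r) + (3^r(-2r - 9)) = (-3^r(r + 3) + 3) + (3^r(-2r - 9)).
Simplifying, S(r+1) = -3·3^r·r - 12·3^r + 3 = -3^(r+1)((r+1) + 3) + 3,
which is the closed form with t = r+1.
By the principle of mathematical induction, the result holds for all t ≥ 1.

S(t) = -3^t(t + 3) + 3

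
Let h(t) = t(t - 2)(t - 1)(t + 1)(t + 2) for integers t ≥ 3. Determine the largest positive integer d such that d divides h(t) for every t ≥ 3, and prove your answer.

d = 120

Computing the first values: h(3) = 120 and h(4) = 720; gcd(120, 720) = 120, so d ≤ 120.
We prove 120 | t(t - 2)(t - 1)(t + 1)(t + 2) for all t ≥ 3 by induction on t.
Base case (t = 3): h(3) = 120 = 120·(1), so 120 | h(3).
Inductive step: suppose the statement holds for some r ≥ 3, i.e. 120 | h(r). Then
h(r+1) − h(r) = (r-1)·r·(r+1)·(r+2)·(r+3) − (r-2)·(r-1)·r·(r+1)·(r+2) = (r-1)·r·(r+1)·(r+2)·[(r+3) − (r-2)] = 5·(r-1)·r·(r+1)·(r+2). The product of 4 consecutive integers is divisible by (4)! = 24, so h(r+1) − h(r) is divisible by 5·24 = 120. By the inductive hypothesis 120 | h(r), hence 120 | h(r+1).
Hence, by induction on t, the claim holds for every t ≥ 3.
Therefore the largest such d is 120.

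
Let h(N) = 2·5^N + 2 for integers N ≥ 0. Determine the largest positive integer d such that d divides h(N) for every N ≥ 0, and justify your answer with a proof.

d = 4

Computing the first values: h(0) = 4 and h(1) = 12; gcd(4, 12) = 4, so d ≤ 4.
We prove 4 | 2·5^N + 2 for all N ≥ 0 by induction on N.
Base step (N = 0): h(0) = 4 = 4·(1), so 4 | h(0).
Inductive step: assume the claim holds for N = p, i.e. 4 | h(p). Then
h(p+1) = 2·5^(p+1) + 2 = 5·(2·5^p + 2) - 8 = 5·h(p) - 8. The first term is divisible by 4 by the inductive hypothesis, and -8 is divisible by 4. Hence 4 | h(p+1).
This completes the induction.
Therefore the largest such d is 4.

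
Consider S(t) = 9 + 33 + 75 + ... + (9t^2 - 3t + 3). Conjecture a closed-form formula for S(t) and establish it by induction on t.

S(t) = 3t(t^2 + t + 1)

We claim S(t) = 3t(t^2 + t + 1) for all t ≥ 1.
Base case (t = 1): S(1) = 9, and the closed form gives 9. They agree.
Suppose the result is true for t = m, so S(m) = 3m(m^2 + m + 1).
Then S(m+1) = S(m) + (-3m + 9(m + 1)^2) = (3m(m^2 + m + 1)) + (-3m + 9(m + 1)^2).
Simplifying, S(m+1) = 3(m + 1)(m^2 + 3m + 3) = 3(m+1)((m+1)^2 + (m+1) + 1),
which is the closed form with t = m+1.
This completes the induction.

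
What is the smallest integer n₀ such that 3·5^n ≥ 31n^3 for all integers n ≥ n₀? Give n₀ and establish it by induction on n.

At n = 4: 1875 < 1984, so the inequality fails and n₀ ≥ 5. We prove 3·5^n ≥ 31n^3 for all n ≥ 5.
Base step (n = 5): 3·5^n = 9375 and 31n^3 = 3875, so 9375 ≥ 3875.
Inductive step: suppose the statement holds for some p ≥ 5, so 3·5^p ≥ 31p^3.
Then 3·5^(p + 1) = 5·(3·5^p) ≥ 5·(31p^3).
Also, for p ≥ 5 we have 5·(31p^3) ≥ 31(p+1)^3, since 5 ≥ (1 + 1/p)^3 for all p ≥ 5.
Combining, 3·5^(p + 1) ≥ 31(p+1)^3.
This completes the induction.
Hence the smallest such n₀ is 5.

n₀ = 5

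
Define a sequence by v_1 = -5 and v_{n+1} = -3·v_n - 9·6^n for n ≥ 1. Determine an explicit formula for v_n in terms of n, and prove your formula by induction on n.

v_n = (-3)^(n - 1) - 6^n

Computing the first terms: v_1 = -5, v_2 = -39, v_3 = -207. This suggests v_n = (-3)^(n - 1) - 6^n.
Base case (n = 1): the formula gives -5 = -5 = v_1.
Inductive step: suppose the statement holds for some r ≥ 1, so v_r = (-3)^(r - 1) - 6^r.
Then v_{r+1} = -3·v_r - 9·6^r = -3·((-3)^(r - 1) - 6^r) - 9·6^r = (-3)^r - 6^(r + 1) = (-3)^((r+1) - 1) - 6^(r+1),
which is the claimed formula at n = r+1.
By induction, the statement is established for all n ≥ 1.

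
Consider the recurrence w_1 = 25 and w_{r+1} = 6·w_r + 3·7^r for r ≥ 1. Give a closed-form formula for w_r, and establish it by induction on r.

Computing the first terms: w_1 = 25, w_2 = 171, w_3 = 1173. This suggests w_r = 4·6^(r - 1) + 3·7^r.
Base case (r = 1): the formula gives 25 = 25 = w_1.
Suppose the result is true for r = k, so w_k = 4·6^(k - 1) + 3·7^k.
Then w_{k+1} = 6·w_k + 3·7^k = 6·(4·6^(k - 1) + 3·7^k) + 3·7^k = 4·6^k + 3·7^(k + 1) = 4·6^((k+1) - 1) + 3·7^(k+1),
which is the claimed formula at r = k+1.
This completes the induction.

w_r = 4·6^(r - 1) + 3·7^r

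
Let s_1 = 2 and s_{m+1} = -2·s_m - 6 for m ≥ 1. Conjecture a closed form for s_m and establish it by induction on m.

Computing the first terms: s_1 = 2, s_2 = -10, s_3 = 14. This suggests s_m = (-2)^(m + 1) - 2.
Base step (m = 1): the formula gives 2 = 2 = s_1.
Suppose the result is true for m = k, so s_k = (-2)^(k + 1) - 2.
Then s_{k+1} = -2·s_k - 6 = -2·((-2)^(k + 1) - 2) - 6 = (-2)^(k + 2) - 2 = (-2)^((k+1) + 1) - 2,
which is the claimed formula at m = k+1.
This completes the induction.

s_m = (-2)^(m + 1) - 2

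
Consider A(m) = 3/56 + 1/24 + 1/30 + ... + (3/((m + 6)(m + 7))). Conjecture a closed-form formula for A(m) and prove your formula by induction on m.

A(m) = 3m/(7(m + 7))

We claim A(m) = 3m/(7(m + 7)) for all m ≥ 1.
When m = 1: A(1) = 3/56, and the closed form gives 3/56. They agree.
For the inductive step, assume it holds for an arbitrary i ≥ 1, so A(i) = 3i/(7(i + 7)).
Then A(i+1) = A(i) + (3/((i + 7)(i + 8))) = (3i/(7(i + 7))) + (3/((i + 7)(i + 8))).
Simplifying, A(i+1) = 3(i + 1)/(7(i + 8)) = 3(i+1)/(7((i+1) + 7)),
which is the closed form with m = i+1.
By the principle of mathematical induction, the result holds for all m ≥ 1.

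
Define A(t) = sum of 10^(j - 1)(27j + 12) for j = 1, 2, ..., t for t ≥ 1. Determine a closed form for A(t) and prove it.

A(t) = 10^t(3t + 1) - 1

We claim A(t) = 10^t(3t + 1) - 1 for all t ≥ 1.
For the base case t = 1: A(1) = 39, and the closed form gives 39. They agree.
Inductive step: suppose the statement holds for some j ≥ 1, so A(j) = 10^j(3j + 1) - 1.
Then A(j+1) = A(j) + (10^j(27j + 39)) = (10^j(3j + 1) - 1) + (10^j(27j + 39)).
Simplifying, A(j+1) = 30·10^j·j + 40·10^j - 1 = 10^(j+1)(3(j+1) + 1) - 1,
which is the closed form with t = j+1.
By the principle of mathematical induction, the result holds for all t ≥ 1.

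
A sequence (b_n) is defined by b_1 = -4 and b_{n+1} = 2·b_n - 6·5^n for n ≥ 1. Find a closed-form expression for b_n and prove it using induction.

Computing the first terms: b_1 = -4, b_2 = -38, b_3 = -226. This suggests b_n = 3·2^n - 2·5^n.
Base case (n = 1): the formula gives -4 = -4 = b_1.
For the inductive step, assume it holds for an arbitrary i ≥ 1, so b_i = 3·2^i - 2·5^i.
Then b_{i+1} = 2·b_i - 6·5^i = 2·(3·2^i - 2·5^i) - 6·5^i = 3·2^(i + 1) - 2·5^(i + 1),
which is the claimed formula at n = i+1.
By the principle of mathematical induction, the result holds for all n ≥ 1.

b_n = 3·2^n - 2·5^n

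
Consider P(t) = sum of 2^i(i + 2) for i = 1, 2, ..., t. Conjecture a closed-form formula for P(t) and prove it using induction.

We claim P(t) = 2·2^t(t + 1) - 2 for all t ≥ 1.
When t = 1: P(1) = 6, and the closed form gives 6. They agree.
Suppose the result is true for t = i, so P(i) = 2·2^i(i + 1) - 2.
Then P(i+1) = P(i) + (2^(i + 1)(i + 3)) = (2·2^i(i + 1) - 2) + (2^(i + 1)(i + 3)).
Simplifying, P(i+1) = 4·2^i·i + 8·2^i - 2 = 2·2^(i+1)((i+1) + 1) - 2,
which is the closed form with t = i+1.
This completes the induction.

P(t) = 2·2^t(t + 1) - 2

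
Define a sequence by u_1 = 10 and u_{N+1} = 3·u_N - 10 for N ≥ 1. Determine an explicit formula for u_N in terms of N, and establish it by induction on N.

u_N = 5·3^(N - 1) + 5

Computing the first terms: u_1 = 10, u_2 = 20, u_3 = 50. This suggests u_N = 5·3^(N - 1) + 5.
When N = 1: the formula gives 10 = 10 = u_1.
Suppose the result is true for N = p, so u_p = 5·3^(p - 1) + 5.
Then u_{p+1} = 3·u_p - 10 = 3·(5·3^(p - 1) + 5) - 10 = 5·3^p + 5 = 5·3^((p+1) - 1) + 5,
which is the claimed formula at N = p+1.
By the principle of mathematical induction, the result holds for all N ≥ 1.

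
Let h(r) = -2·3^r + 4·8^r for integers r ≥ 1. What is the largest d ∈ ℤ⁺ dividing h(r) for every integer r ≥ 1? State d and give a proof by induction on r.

Computing the first values: h(1) = 26 and h(2) = 238; gcd(26, 238) = 2, so d ≤ 2.
We prove 2 | -2·3^r + 4·8^r for all r ≥ 1 by induction on r.
For the base case r = 1: h(1) = 26 = 2·(13), so 2 | h(1).
For the inductive step, assume it holds for an arbitrary k ≥ 1, i.e. 2 | h(k). Then
h(k+1) − 8·h(k) = (-2·3^(k+1) + 4·8^(k+1)) − 8·(-2·3^k + 4·8^k) = (-2)·3^k·(3 − 8) = (10)·3^k. Since 2 | h(k) by the inductive hypothesis, 2 | 8·h(k); and 2 | 10 since 10 = 2·5. Therefore 2 | h(k+1).
Hence, by induction on r, the claim holds for every r ≥ 1.
Therefore the largest such d is 2.

d = 2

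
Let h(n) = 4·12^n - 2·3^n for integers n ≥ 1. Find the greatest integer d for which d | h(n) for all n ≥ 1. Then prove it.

d = 6

Computing the first values: h(1) = 42 and h(2) = 558; gcd(42, 558) = 6, so d ≤ 6.
We prove 6 | 4·12^n - 2·3^n for all n ≥ 1 by induction on n.
For the base case n = 1: h(1) = 42 = 6·(7), so 6 | h(1).
Suppose the result is true for n = r, i.e. 6 | h(r). Then
h(r+1) − 12·h(r) = (4·12^(r+1) - 2·3^(r+1)) − 12·(4·12^r - 2·3^r) = (-2)·3^r·(3 − 12) = (18)·3^r. Since 6 | h(r) by the inductive hypothesis, 6 | 12·h(r); and 6 | 18 since 18 = 6·3. Therefore 6 | h(r+1).
Hence, by induction on n, the claim holds for every n ≥ 1.
Therefore the largest such d is 6.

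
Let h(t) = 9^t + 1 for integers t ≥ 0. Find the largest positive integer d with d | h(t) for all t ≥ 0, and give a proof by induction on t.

d = 2

Computing the first values: h(0) = 2 and h(1) = 10; gcd(2, 10) = 2, so d ≤ 2.
We prove 2 | 9^t + 1 for all t ≥ 0 by induction on t.
Base case (t = 0): h(0) = 2 = 2·(1), so 2 | h(0).
Suppose the result is true for t = r, i.e. 2 | h(r). Then
h(r+1) = 9^(r+1) + 1 = 9·(9^r + 1) - 8 = 9·h(r) - 8. The first term is divisible by 2 by the inductive hypothesis, and -8 is divisible by 2. Hence 2 | h(r+1).
This completes the induction.
Therefore the largest such d is 2.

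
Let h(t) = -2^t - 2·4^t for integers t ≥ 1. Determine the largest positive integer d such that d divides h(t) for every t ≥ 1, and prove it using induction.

d = 2

Computing the first values: h(1) = -10 and h(2) = -36; gcd(-10, -36) = 2, so d ≤ 2.
We prove 2 | -2^t - 2·4^t for all t ≥ 1 by induction on t.
When t = 1: h(1) = -10 = 2·(-5), so 2 | h(1).
For the inductive step, assume it holds for an arbitrary i ≥ 1, i.e. 2 | h(i). Then
h(i+1) − 4·h(i) = (-2^(i+1) - 2·4^(i+1)) − 4·(-2^i - 2·4^i) = (-1)·2^i·(2 − 4) = (2)·2^i. Since 2 | h(i) by the inductive hypothesis, 2 | 4·h(i); and 2 | 2 since 2 = 2·1. Therefore 2 | h(i+1).
By induction, the statement is established for all t ≥ 1.
Therefore the largest such d is 2.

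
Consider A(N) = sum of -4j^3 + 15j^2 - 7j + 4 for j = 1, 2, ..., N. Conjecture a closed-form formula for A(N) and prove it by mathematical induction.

We claim A(N) = -N(N^3 - 3N^2 - 3N - 3) for all N ≥ 1.
For the base case N = 1: A(1) = 8, and the closed form gives 8. They agree.
Inductive step: assume the claim holds for N = j, so A(j) = j(-j^3 + 3j^2 + 3j + 3).
Then A(j+1) = A(j) + (-4j^3 + 3j^2 + 11j + 8) = (j(-j^3 + 3j^2 + 3j + 3)) + (-4j^3 + 3j^2 + 11j + 8).
Simplifying, A(j+1) = -(j + 1)(j^3 - 6j - 8) = -(j+1)((j+1)^3 - 3(j+1)^2 - 3(j+1) - 3),
which is the closed form with N = j+1.
Hence, by induction on N, the claim holds for every N ≥ 1.

A(N) = -N(N^3 - 3N^2 - 3N - 3)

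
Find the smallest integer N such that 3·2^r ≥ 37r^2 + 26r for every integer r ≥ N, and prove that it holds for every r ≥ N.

N = 11

At r = 10: 3072 < 3960, so the inequality fails and N ≥ 11. We prove 3·2^r ≥ 37r^2 + 26r for all r ≥ 11.
Base case (r = 11): 3·2^r = 6144 and 37r^2 + 26r = 4763, so 6144 ≥ 4763.
Inductive step: suppose the statement holds for some j ≥ 11, so 3·2^j ≥ 37j^2 + 26j.
Then 3·2^(j + 1) = 2·(3·2^j) ≥ 2·(37j^2 + 26j).
Also, for j ≥ 11 we have 2·(37j^2 + 26j) ≥ 37(j+1)^2 + 26(j+1), since 2·(37j^2 + 26j) − (37(j+1)^2 + 26(j+1)) = 37j^2 - 48j - 63, which is nonnegative for all j ≥ 11.
Combining, 3·2^(j + 1) ≥ 37(j+1)^2 + 26(j+1).
Hence, by induction on r, the claim holds for every r ≥ 11.
Hence the smallest such N is 11.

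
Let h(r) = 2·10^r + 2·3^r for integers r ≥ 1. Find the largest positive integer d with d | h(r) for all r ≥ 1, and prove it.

Computing the first values: h(1) = 26 and h(2) = 218; gcd(26, 218) = 2, so d ≤ 2.
We prove 2 | 2·10^r + 2·3^r for all r ≥ 1 by induction on r.
For the base case r = 1: h(1) = 26 = 2·(13), so 2 | h(1).
Inductive step: assume the claim holds for r = m, i.e. 2 | h(m). Then
h(m+1) − 10·h(m) = (2·10^(m+1) + 2·3^(m+1)) − 10·(2·10^m + 2·3^m) = (2)·3^m·(3 − 10) = (-14)·3^m. Since 2 | h(m) by the inductive hypothesis, 2 | 10·h(m); and 2 | -14 since -14 = 2·-7. Therefore 2 | h(m+1).
This completes the induction.
Therefore the largest such d is 2.

d = 2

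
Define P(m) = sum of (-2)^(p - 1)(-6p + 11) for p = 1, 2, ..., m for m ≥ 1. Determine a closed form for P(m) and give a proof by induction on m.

P(m) = (-2)^m(2m - 3) + 3

We claim P(m) = (-2)^m(2m - 3) + 3 for all m ≥ 1.
Base step (m = 1): P(1) = 5, and the closed form gives 5. They agree.
For the inductive step, assume it holds for an arbitrary p ≥ 1, so P(p) = (-2)^p(2p - 3) + 3.
Then P(p+1) = P(p) + ((-2)^p(-6p + 5)) = ((-2)^p(2p - 3) + 3) + ((-2)^p(-6p + 5)).
Simplifying, P(p+1) = -(-2)^(p + 1) - (-2)^(p + 2)p + 3 = (-2)^(p+1)(2(p+1) - 3) + 3,
which is the closed form with m = p+1.
This completes the induction.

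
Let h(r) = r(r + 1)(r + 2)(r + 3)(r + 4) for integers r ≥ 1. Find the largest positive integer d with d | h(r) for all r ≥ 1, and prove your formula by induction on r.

d = 120

Computing the first values: h(1) = 120 and h(2) = 720; gcd(120, 720) = 120, so d ≤ 120.
We prove 120 | r(r + 1)(r + 2)(r + 3)(r + 4) for all r ≥ 1 by induction on r.
Base case (r = 1): h(1) = 120 = 120·(1), so 120 | h(1).
For the inductive step, assume it holds for an arbitrary k ≥ 1, i.e. 120 | h(k). Then
h(k+1) − h(k) = (k+1)·(k+2)·(k+3)·(k+4)·(k+5) − k·(k+1)·(k+2)·(k+3)·(k+4) = (k+1)·(k+2)·(k+3)·(k+4)·[(k+5) − k] = 5·(k+1)·(k+2)·(k+3)·(k+4). The product of 4 consecutive integers is divisible by (4)! = 24, so h(k+1) − h(k) is divisible by 5·24 = 120. By the inductive hypothesis 120 | h(k), hence 120 | h(k+1).
By induction, the statement is established for all r ≥ 1.
Therefore the largest such d is 120.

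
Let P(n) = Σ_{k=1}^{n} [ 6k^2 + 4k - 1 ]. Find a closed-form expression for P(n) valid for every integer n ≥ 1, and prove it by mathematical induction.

P(n) = n(n + 2)(2n + 1)

We claim P(n) = n(n + 2)(2n + 1) for all n ≥ 1.
Base step (n = 1): P(1) = 9, and the closed form gives 9. They agree.
For the inductive step, assume it holds for an arbitrary k ≥ 1, so P(k) = k(2k^2 + 5k + 2).
Then P(k+1) = P(k) + (6k^2 + 16k + 9) = (k(2k^2 + 5k + 2)) + (6k^2 + 16k + 9).
Simplifying, P(k+1) = (k + 1)(k + 3)(2k + 3) = (k+1)((k+1) + 2)(2(k+1) + 1),
which is the closed form with n = k+1.
Hence, by induction on n, the claim holds for every n ≥ 1.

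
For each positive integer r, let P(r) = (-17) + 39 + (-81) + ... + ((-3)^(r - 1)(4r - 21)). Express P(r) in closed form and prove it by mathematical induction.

We claim P(r) = (-3)^r(-r + 5) - 5 for all r ≥ 1.
For the base case r = 1: P(1) = -17, and the closed form gives -17. They agree.
For the inductive step, assume it holds for an arbitrary p ≥ 1, so P(p) = (-3)^p(-p + 5) - 5.
Then P(p+1) = P(p) + ((-3)^p(4p - 17)) = ((-3)^p(-p + 5) - 5) + ((-3)^p(4p - 17)).
Simplifying, P(p+1) = 3(-3)^p·p - 12(-3)^p - 5 = (-3)^(p+1)(-(p+1) + 5) - 5,
which is the closed form with r = p+1.
Hence, by induction on r, the claim holds for every r ≥ 1.

P(r) = (-3)^r(-r + 5) - 5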